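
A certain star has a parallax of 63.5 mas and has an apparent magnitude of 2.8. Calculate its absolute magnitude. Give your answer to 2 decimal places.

p = 63.5 mas = 0.0635″ → d = 1/p = 15.75 pc
5 log₁₀(d/10 pc) = 5 log₁₀(15.75) − 5 = 0.986
M = m − 5 log₁₀(d/10) = 2.8 − 0.986 = 1.814

M ≈ 1.81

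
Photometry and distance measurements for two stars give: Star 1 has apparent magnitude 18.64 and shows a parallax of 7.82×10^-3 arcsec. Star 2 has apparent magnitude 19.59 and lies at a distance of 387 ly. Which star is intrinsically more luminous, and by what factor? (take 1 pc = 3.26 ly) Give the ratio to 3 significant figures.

Star 1 is more luminous, by a factor of 2.78.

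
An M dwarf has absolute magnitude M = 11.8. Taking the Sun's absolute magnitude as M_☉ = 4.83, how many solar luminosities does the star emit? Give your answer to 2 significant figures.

M − M_☉ = 11.8 − 4.83 = 6.970
L/L_☉ = 10^(−0.4 (M − M_☉)) = 10^-2.788 = 1.629×10^-3

L/L_☉ ≈ 1.6×10^-3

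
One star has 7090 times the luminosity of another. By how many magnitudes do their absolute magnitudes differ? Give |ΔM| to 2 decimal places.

Pogson: ΔM = −2.5 log₁₀(ratio) = −2.5 log₁₀(7090) = −2.5 × 3.8506 = -9.627

|ΔM| ≈ 9.63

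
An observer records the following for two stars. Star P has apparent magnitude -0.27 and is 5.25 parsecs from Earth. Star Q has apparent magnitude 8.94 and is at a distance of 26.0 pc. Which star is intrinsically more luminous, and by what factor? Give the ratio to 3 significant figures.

Star P is more luminous, by a factor of 197.

Star P: M = m − 5 log₁₀ d + 5 = -0.27 − 5·0.7202 + 5 = 1.129
Star Q: M = m − 5 log₁₀ d + 5 = 8.94 − 5·1.4150 + 5 = 6.865
ΔM = M_P − M_Q = 1.129 − (6.865) = -5.736; smaller M is more luminous → Star P.
L ratio = 10^(0.4 |ΔM|) = 10^2.294 = 197.0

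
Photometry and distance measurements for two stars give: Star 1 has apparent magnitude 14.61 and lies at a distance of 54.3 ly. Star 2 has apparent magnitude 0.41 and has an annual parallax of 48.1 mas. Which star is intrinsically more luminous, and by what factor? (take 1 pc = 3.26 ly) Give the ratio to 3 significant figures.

Star 1: d = 54.3 ly / 3.26 = 16.66 pc
Star 1: M = m − 5 log₁₀ d + 5 = 14.61 − 5·1.2216 + 5 = 13.502
Star 2: p = 48.1 mas = 0.0481″ → d = 1/p = 20.79 pc
Star 2: M = m − 5 log₁₀ d + 5 = 0.41 − 5·1.3179 + 5 = -1.179
ΔM = M_1 − M_2 = 13.502 − (-1.179) = 14.681; smaller M is more luminous → Star 2.
L ratio = 10^(0.4 |ΔM|) = 10^5.873 = 745700

Star 2 is more luminous, by a factor of 746000.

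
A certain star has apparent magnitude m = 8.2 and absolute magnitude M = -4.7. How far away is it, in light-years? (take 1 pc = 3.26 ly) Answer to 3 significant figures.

μ = m − M = 12.900
m − M = 5 log₁₀ d − 5
log₁₀ d = (m − M)/5 + 1 = 3.5800
d = 10^3.5800 = 3802 pc
= 12390 ly

d ≈ 12400 ly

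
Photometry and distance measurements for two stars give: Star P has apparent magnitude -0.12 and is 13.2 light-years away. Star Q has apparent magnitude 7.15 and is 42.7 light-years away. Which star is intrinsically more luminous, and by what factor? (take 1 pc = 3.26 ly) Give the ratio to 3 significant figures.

Star P is more luminous, by a factor of 77.3.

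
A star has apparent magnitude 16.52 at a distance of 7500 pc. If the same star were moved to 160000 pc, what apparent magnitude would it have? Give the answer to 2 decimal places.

Flux ∝ 1/d², so Δm = 5 log₁₀(d₂/d₁) = 5 log₁₀(160000/7500) = 6.645
m₂ = m₁ + Δm = 16.52 + (6.645) = 23.165

m ≈ 23.17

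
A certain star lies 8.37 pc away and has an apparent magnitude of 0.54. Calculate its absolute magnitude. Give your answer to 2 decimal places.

5 log₁₀(d/10 pc) = 5 log₁₀(8.370) − 5 = -0.386
M = m − 5 log₁₀(d/10) = 0.54 + 0.386 = 0.926

M ≈ 0.93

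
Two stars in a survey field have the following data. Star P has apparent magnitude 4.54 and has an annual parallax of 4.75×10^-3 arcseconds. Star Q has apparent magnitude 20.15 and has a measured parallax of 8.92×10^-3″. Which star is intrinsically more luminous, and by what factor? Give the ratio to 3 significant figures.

Star P is more luminous, by a factor of 6.19×10^6.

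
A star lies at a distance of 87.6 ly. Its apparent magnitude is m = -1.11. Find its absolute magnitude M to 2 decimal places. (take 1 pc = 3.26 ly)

M ≈ -3.26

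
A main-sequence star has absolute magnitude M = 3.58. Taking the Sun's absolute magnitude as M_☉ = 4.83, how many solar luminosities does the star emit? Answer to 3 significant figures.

M − M_☉ = 3.58 − 4.83 = -1.250
L/L_☉ = 10^(−0.4 (M − M_☉)) = 10^0.500 = 3.162

L/L_☉ ≈ 3.16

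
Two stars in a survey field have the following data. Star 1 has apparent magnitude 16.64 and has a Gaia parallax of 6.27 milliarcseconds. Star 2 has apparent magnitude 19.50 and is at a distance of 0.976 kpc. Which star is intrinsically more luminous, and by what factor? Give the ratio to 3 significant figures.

Star 2 is more luminous, by a factor of 2.69.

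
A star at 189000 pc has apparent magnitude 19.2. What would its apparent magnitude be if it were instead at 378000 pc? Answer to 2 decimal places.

Flux ∝ 1/d², so Δm = 5 log₁₀(d₂/d₁) = 5 log₁₀(378000/189000) = 1.505
m₂ = m₁ + Δm = 19.2 + (1.505) = 20.705

m ≈ 20.71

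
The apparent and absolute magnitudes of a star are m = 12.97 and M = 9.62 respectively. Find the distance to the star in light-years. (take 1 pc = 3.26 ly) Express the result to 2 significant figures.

Distance modulus: m − M = 12.97 − (9.62) = 3.350
m − M = 5 log₁₀ d − 5
log₁₀ d = (m − M)/5 + 1 = 1.6700
d = 10^1.6700 = 46.77 pc
= 152.5 ly

d ≈ 150 ly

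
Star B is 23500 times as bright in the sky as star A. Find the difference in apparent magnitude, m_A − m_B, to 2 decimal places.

m_A − m_B ≈ 10.93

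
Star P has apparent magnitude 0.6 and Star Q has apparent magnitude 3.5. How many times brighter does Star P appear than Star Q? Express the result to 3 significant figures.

Magnitude difference = -2.9
Flux ratio = 10^(−0.4 Δm) = 10^(−0.4 × -2.9) = 10^1.160 = 14.45

14.5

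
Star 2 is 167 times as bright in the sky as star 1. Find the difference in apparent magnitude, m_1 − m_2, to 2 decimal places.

m_1 − m_2 ≈ 5.56

Pogson: Δm = −2.5 log₁₀(ratio) = −2.5 log₁₀(167) = −2.5 × 2.2227 = -5.557
Star 2 is brighter so has the smaller magnitude: m_1 − m_2 is positive.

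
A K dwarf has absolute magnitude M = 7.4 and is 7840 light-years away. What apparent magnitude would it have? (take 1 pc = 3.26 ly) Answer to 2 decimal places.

m ≈ 19.31

d = 7840 ly / 3.26 = 2405 pc
m = M + 5 log₁₀ d − 5 = 7.4 + 5·3.3811 − 5 = 19.305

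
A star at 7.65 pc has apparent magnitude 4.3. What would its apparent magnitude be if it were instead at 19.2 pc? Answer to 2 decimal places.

m ≈ 6.30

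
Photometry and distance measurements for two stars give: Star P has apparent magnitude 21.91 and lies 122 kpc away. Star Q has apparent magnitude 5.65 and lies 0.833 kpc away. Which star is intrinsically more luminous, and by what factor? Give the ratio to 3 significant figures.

Star P: d = 122 kpc = 122000 pc
Star P: M = m − 5 log₁₀ d + 5 = 21.91 − 5·5.0864 + 5 = 1.478
Star Q: d = 0.833 kpc = 833.0 pc
Star Q: M = m − 5 log₁₀ d + 5 = 5.65 − 5·2.9206 + 5 = -3.953
ΔM = M_P − M_Q = 1.478 − (-3.953) = 5.431; smaller M is more luminous → Star Q.
L ratio = 10^(0.4 |ΔM|) = 10^2.173 = 148.8

Star Q is more luminous, by a factor of 149.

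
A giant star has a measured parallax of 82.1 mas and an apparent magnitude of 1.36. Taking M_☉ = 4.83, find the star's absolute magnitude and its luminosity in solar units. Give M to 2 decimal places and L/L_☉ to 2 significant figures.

d = 1/p = 1000/82.1 mas = 12.18 pc
M = m − 5 log₁₀ d + 5 = 1.36 − 5·1.0857 + 5 = 0.932
M − M_☉ = 0.932 − 4.83 = -3.898
L/L_☉ = 10^(−0.4 × -3.898) = 36.25

M ≈ 0.93; L/L_☉ ≈ 36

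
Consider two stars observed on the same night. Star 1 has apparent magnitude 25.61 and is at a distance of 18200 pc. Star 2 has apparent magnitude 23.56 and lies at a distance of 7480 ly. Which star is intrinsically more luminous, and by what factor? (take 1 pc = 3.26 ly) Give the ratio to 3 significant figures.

Star 1 is more luminous, by a factor of 9.52.

Star 1: M = m − 5 log₁₀ d + 5 = 25.61 − 5·4.2601 + 5 = 9.310
Star 2: d = 7480 ly / 3.26 = 2294 pc
Star 2: M = m − 5 log₁₀ d + 5 = 23.56 − 5·3.3607 + 5 = 11.757
ΔM = M_1 − M_2 = 9.310 − (11.757) = -2.447; smaller M is more luminous → Star 1.
L ratio = 10^(0.4 |ΔM|) = 10^0.979 = 9.523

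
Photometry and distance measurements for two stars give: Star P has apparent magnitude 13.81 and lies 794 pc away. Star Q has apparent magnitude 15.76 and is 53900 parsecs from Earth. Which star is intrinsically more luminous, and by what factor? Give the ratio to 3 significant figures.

Star Q is more luminous, by a factor of 765.

Star P: M = m − 5 log₁₀ d + 5 = 13.81 − 5·2.8998 + 5 = 4.311
Star Q: M = m − 5 log₁₀ d + 5 = 15.76 − 5·4.7316 + 5 = -2.898
ΔM = M_P − M_Q = 4.311 − (-2.898) = 7.209; smaller M is more luminous → Star Q.
L ratio = 10^(0.4 |ΔM|) = 10^2.884 = 764.8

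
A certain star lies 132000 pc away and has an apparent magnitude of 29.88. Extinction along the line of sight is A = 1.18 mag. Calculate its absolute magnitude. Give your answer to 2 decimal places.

5 log₁₀(d/10 pc) = 5 log₁₀(132000) − 5 = 20.603
M = m − 5 log₁₀(d/10) − A = 29.88 − 20.603 − 1.18 = 8.097

M ≈ 8.10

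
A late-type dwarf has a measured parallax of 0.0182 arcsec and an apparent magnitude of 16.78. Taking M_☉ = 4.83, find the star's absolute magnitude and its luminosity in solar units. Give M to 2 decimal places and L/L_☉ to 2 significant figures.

d = 1/p = 1/0.0182″ = 54.95 pc
M = m − 5 log₁₀ d + 5 = 16.78 − 5·1.7399 + 5 = 13.080
M − M_☉ = 13.080 − 4.83 = 8.250
L/L_☉ = 10^(−0.4 × 8.250) = 5.010×10^-4

M ≈ 13.08; L/L_☉ ≈ 5.0×10^-4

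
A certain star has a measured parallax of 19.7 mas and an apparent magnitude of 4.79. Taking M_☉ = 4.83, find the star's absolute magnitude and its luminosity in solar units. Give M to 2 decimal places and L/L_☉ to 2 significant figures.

M ≈ 1.26; L/L_☉ ≈ 27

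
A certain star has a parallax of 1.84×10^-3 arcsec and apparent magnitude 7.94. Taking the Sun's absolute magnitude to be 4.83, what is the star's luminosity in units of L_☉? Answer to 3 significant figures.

d = 1/p = 1/1.84×10^-3″ = 543.5 pc
M = m − 5 log₁₀ d + 5 = 7.94 − 5·2.7352 + 5 = -0.736
M − M_☉ = -0.736 − 4.83 = -5.566
L/L_☉ = 10^(−0.4 × -5.566) = 168.4

L/L_☉ ≈ 168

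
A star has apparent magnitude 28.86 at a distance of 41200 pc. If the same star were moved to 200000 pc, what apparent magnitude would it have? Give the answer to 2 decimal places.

Flux ∝ 1/d², so Δm = 5 log₁₀(d₂/d₁) = 5 log₁₀(200000/41200) = 3.431
m₂ = m₁ + Δm = 28.86 + (3.431) = 32.291

m ≈ 32.29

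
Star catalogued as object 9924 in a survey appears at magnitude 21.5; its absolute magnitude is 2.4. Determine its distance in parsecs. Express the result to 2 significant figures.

Distance modulus: m − M = 21.5 − (2.4) = 19.100
m − M = 5 log₁₀ d − 5
log₁₀ d = (m − M)/5 + 1 = 4.8200
d = 10^4.8200 = 66070 pc

d ≈ 66000 pc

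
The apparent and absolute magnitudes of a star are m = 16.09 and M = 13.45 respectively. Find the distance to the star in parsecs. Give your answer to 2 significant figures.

μ = m − M = 2.640
m − M = 5 log₁₀ d − 5
log₁₀ d = (m − M)/5 + 1 = 1.5280
d = 10^1.5280 = 33.73 pc

d ≈ 34 pc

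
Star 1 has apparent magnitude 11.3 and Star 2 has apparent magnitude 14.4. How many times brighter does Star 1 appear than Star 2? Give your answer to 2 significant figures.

Δm = 11.3 − (14.4) = -3.1
Flux ratio = 10^(−0.4 Δm) = 10^(−0.4 × -3.1) = 10^1.240 = 17.38

17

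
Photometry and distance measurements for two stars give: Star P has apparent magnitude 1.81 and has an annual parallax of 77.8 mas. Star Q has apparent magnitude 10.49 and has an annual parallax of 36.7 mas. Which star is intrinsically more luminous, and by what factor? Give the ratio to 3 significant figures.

Star P: p = 77.8 mas = 0.0778″ → d = 1/p = 12.85 pc
Star P: M = m − 5 log₁₀ d + 5 = 1.81 − 5·1.1090 + 5 = 1.265
Star Q: p = 36.7 mas = 0.0367″ → d = 1/p = 27.25 pc
Star Q: M = m − 5 log₁₀ d + 5 = 10.49 − 5·1.4353 + 5 = 8.313
ΔM = M_P − M_Q = 1.265 − (8.313) = -7.048; smaller M is more luminous → Star P.
L ratio = 10^(0.4 |ΔM|) = 10^2.819 = 659.7

Star P is more luminous, by a factor of 660.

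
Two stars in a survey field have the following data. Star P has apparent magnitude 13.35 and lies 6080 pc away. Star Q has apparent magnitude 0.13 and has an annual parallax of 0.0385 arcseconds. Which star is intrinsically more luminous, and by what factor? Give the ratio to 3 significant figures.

Star P: M = m − 5 log₁₀ d + 5 = 13.35 − 5·3.7839 + 5 = -0.570
Star Q: d = 1/p = 1/0.0385″ = 25.97 pc
Star Q: M = m − 5 log₁₀ d + 5 = 0.13 − 5·1.4145 + 5 = -1.943
ΔM = M_P − M_Q = -0.570 − (-1.943) = 1.373; smaller M is more luminous → Star Q.
L ratio = 10^(0.4 |ΔM|) = 10^0.549 = 3.542

Star Q is more luminous, by a factor of 3.54.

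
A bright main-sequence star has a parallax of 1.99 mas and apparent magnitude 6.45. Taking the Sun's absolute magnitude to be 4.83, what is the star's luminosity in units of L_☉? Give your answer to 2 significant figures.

L/L_☉ ≈ 570

d = 1/p = 1000/1.99 mas = 502.5 pc
M = m − 5 log₁₀ d + 5 = 6.45 − 5·2.7011 + 5 = -2.056
M − M_☉ = -2.056 − 4.83 = -6.886
L/L_☉ = 10^(−0.4 × -6.886) = 567.9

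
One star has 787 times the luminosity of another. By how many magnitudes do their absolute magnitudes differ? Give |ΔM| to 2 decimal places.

|ΔM| ≈ 7.24

Pogson: ΔM = −2.5 log₁₀(ratio) = −2.5 log₁₀(787) = −2.5 × 2.8960 = -7.240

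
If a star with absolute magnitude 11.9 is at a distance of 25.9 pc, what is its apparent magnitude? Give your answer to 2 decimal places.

m ≈ 13.97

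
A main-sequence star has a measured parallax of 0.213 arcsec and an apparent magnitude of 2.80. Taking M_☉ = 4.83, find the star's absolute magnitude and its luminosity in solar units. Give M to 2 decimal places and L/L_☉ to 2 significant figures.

M ≈ 4.44; L/L_☉ ≈ 1.4

d = 1/p = 1/0.213″ = 4.695 pc
M = m − 5 log₁₀ d + 5 = 2.80 − 5·0.6716 + 5 = 4.442
M − M_☉ = 4.442 − 4.83 = -0.388
L/L_☉ = 10^(−0.4 × -0.388) = 1.430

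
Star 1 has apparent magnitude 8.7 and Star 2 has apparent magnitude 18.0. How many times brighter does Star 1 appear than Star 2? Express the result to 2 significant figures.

Δm = 8.7 − (18.0) = -9.3
Flux ratio = 10^(−0.4 Δm) = 10^(−0.4 × -9.3) = 10^3.720 = 5248

5200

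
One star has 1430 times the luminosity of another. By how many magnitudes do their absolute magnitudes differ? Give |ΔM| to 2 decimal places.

Pogson: ΔM = −2.5 log₁₀(ratio) = −2.5 log₁₀(1430) = −2.5 × 3.1553 = -7.888

|ΔM| ≈ 7.89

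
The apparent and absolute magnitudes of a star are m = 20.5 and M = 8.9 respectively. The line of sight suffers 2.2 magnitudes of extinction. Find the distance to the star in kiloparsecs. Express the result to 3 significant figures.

d ≈ 0.759 kpc

m − M = 5 log₁₀(d/10 pc) + A  ⇒  20.5 − (8.9) − 2.2 = 5 log₁₀(d/10)
9.400 = 5 log₁₀(d/10)
log₁₀ d = (m − M − A)/5 + 1 = 2.8800
d = 10^2.8800 = 758.6 pc
= 0.7586 kpc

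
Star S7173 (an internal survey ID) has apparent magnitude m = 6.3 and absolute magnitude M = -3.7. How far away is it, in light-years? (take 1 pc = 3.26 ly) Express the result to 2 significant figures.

d ≈ 3300 ly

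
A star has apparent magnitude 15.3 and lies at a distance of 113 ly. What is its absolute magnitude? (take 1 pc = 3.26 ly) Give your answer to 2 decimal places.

M ≈ 12.60

d = 113 ly / 3.26 = 34.66 pc
5 log₁₀(d/10 pc) = 5 log₁₀(34.66) − 5 = 2.699
M = m − 5 log₁₀(d/10) = 15.3 − 2.699 = 12.601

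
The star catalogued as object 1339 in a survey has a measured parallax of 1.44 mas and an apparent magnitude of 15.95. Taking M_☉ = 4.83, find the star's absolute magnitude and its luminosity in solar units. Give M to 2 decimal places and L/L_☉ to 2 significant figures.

M ≈ 6.74; L/L_☉ ≈ 0.17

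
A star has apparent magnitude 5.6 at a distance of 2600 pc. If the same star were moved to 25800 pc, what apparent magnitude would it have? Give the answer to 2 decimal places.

Flux ∝ 1/d², so Δm = 5 log₁₀(d₂/d₁) = 5 log₁₀(25800/2600) = 4.983
m₂ = m₁ + Δm = 5.6 + (4.983) = 10.583

m ≈ 10.58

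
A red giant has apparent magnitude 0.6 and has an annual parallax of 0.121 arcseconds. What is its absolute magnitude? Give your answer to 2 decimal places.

M ≈ 1.01

d = 1/p = 1/0.121″ = 8.264 pc
5 log₁₀(d/10 pc) = 5 log₁₀(8.264) − 5 = -0.414
M = m − 5 log₁₀(d/10) = 0.6 + 0.414 = 1.014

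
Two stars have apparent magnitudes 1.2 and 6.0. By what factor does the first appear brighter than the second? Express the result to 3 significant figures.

Magnitude difference = -4.8
Flux ratio = 10^(−0.4 Δm) = 10^(−0.4 × -4.8) = 10^1.920 = 83.18

83.2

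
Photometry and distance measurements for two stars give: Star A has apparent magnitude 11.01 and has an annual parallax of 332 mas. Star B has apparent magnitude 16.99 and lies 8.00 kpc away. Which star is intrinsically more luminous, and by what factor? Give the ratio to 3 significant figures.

Star A: p = 332 mas = 0.332″ → d = 1/p = 3.012 pc
Star A: M = m − 5 log₁₀ d + 5 = 11.01 − 5·0.4789 + 5 = 13.616
Star B: d = 8.00 kpc = 8000 pc
Star B: M = m − 5 log₁₀ d + 5 = 16.99 − 5·3.9031 + 5 = 2.475
ΔM = M_A − M_B = 13.616 − (2.475) = 11.141; smaller M is more luminous → Star B.
L ratio = 10^(0.4 |ΔM|) = 10^4.456 = 28610

Star B is more luminous, by a factor of 28600.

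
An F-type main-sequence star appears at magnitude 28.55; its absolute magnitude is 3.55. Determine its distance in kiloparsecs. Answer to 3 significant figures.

Distance modulus: m − M = 28.55 − (3.55) = 25.000
m − M = 5 log₁₀ d − 5
log₁₀ d = (m − M)/5 + 1 = 6.0000
d = 10^6.0000 = 1.000×10^6 pc
= 1000 kpc

d ≈ 1000 kpc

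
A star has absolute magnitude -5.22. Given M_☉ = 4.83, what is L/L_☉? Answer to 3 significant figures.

M − M_☉ = -5.22 − 4.83 = -10.050
L/L_☉ = 10^(−0.4 (M − M_☉)) = 10^4.020 = 10470

L/L_☉ ≈ 10500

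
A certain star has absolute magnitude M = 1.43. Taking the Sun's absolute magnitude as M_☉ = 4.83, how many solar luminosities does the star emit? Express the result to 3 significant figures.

L/L_☉ ≈ 22.9

M − M_☉ = 1.43 − 4.83 = -3.400
L/L_☉ = 10^(−0.4 (M − M_☉)) = 10^1.360 = 22.91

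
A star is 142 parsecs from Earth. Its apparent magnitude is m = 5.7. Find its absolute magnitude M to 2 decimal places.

5 log₁₀(d/10 pc) = 5 log₁₀(142.0) − 5 = 5.761
M = m − 5 log₁₀(d/10) = 5.7 − 5.761 = -0.061

M ≈ -0.06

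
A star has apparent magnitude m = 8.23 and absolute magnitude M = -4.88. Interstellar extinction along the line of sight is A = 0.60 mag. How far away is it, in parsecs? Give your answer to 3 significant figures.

m − M = 5 log₁₀(d/10 pc) + A  ⇒  8.23 − (-4.88) − 0.60 = 5 log₁₀(d/10)
12.510 = 5 log₁₀(d/10)
log₁₀ d = (m − M − A)/5 + 1 = 3.5020
d = 10^3.5020 = 3177 pc

d ≈ 3180 pc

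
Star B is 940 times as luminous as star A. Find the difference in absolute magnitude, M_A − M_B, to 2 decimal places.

M_A − M_B ≈ 7.43

Pogson: ΔM = −2.5 log₁₀(ratio) = −2.5 log₁₀(940) = −2.5 × 2.9731 = -7.433
Star B is brighter so has the smaller magnitude: M_A − M_B is positive.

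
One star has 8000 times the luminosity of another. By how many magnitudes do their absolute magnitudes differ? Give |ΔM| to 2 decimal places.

Pogson: ΔM = −2.5 log₁₀(ratio) = −2.5 log₁₀(8000) = −2.5 × 3.9031 = -9.758

|ΔM| ≈ 9.76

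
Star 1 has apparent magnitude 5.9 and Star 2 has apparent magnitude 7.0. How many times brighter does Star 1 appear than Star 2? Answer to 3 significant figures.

2.75

Magnitude difference = -1.1
Flux ratio = 10^(−0.4 Δm) = 10^(−0.4 × -1.1) = 10^0.440 = 2.754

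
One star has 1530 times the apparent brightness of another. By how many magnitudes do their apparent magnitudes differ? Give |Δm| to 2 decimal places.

|Δm| ≈ 7.96

Pogson: Δm = −2.5 log₁₀(ratio) = −2.5 log₁₀(1530) = −2.5 × 3.1847 = -7.962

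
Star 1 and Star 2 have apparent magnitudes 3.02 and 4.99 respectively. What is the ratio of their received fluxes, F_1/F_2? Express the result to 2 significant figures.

F_1/F_2 ≈ 6.1

Δm = 3.02 − (4.99) = -1.97
Flux ratio = 10^(−0.4 Δm) = 10^(−0.4 × -1.97) = 10^0.788 = 6.138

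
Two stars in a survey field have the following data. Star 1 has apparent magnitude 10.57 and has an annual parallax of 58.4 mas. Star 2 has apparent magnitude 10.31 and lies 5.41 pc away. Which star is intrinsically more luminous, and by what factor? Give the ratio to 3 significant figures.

Star 1 is more luminous, by a factor of 7.88.

Star 1: p = 58.4 mas = 0.0584″ → d = 1/p = 17.12 pc
Star 1: M = m − 5 log₁₀ d + 5 = 10.57 − 5·1.2336 + 5 = 9.402
Star 2: M = m − 5 log₁₀ d + 5 = 10.31 − 5·0.7332 + 5 = 11.644
ΔM = M_1 − M_2 = 9.402 − (11.644) = -2.242; smaller M is more luminous → Star 1.
L ratio = 10^(0.4 |ΔM|) = 10^0.897 = 7.885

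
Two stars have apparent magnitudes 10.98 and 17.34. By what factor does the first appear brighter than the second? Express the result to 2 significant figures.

350

Δm = 10.98 − (17.34) = -6.36
Flux ratio = 10^(−0.4 Δm) = 10^(−0.4 × -6.36) = 10^2.544 = 349.9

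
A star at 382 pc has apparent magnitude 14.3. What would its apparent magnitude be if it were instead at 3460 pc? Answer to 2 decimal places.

Flux ∝ 1/d², so Δm = 5 log₁₀(d₂/d₁) = 5 log₁₀(3460/382) = 4.785
m₂ = m₁ + Δm = 14.3 + (4.785) = 19.085

m ≈ 19.09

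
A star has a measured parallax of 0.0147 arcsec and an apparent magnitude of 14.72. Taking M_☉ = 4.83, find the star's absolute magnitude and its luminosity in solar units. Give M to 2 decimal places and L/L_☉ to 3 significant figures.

M ≈ 10.56; L/L_☉ ≈ 5.12×10^-3

d = 1/p = 1/0.0147″ = 68.03 pc
M = m − 5 log₁₀ d + 5 = 14.72 − 5·1.8327 + 5 = 10.557
M − M_☉ = 10.557 − 4.83 = 5.727
L/L_☉ = 10^(−0.4 × 5.727) = 5.121×10^-3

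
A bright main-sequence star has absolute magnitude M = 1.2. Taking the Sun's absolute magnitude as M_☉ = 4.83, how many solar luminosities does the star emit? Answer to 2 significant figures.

M − M_☉ = 1.2 − 4.83 = -3.630
L/L_☉ = 10^(−0.4 (M − M_☉)) = 10^1.452 = 28.31

L/L_☉ ≈ 28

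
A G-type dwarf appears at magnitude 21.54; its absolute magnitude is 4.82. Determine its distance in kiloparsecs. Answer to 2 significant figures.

d ≈ 22 kpc

μ = m − M = 16.720
m − M = 5 log₁₀ d − 5
log₁₀ d = (m − M)/5 + 1 = 4.3440
d = 10^4.3440 = 22080 pc
= 22.08 kpc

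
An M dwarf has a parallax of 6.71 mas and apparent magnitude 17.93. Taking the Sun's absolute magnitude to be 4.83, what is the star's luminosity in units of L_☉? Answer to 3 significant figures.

L/L_☉ ≈ 1.28×10^-3

d = 1/p = 1000/6.71 mas = 149.0 pc
M = m − 5 log₁₀ d + 5 = 17.93 − 5·2.1733 + 5 = 12.064
M − M_☉ = 12.064 − 4.83 = 7.234
L/L_☉ = 10^(−0.4 × 7.234) = 1.278×10^-3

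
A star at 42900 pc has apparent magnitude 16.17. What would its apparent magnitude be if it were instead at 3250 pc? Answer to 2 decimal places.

m ≈ 10.57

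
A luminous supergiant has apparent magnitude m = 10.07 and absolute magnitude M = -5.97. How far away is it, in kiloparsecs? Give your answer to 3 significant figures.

d ≈ 16.1 kpc

μ = m − M = 16.040
m − M = 5 log₁₀ d − 5
log₁₀ d = (m − M)/5 + 1 = 4.2080
d = 10^4.2080 = 16140 pc
= 16.14 kpc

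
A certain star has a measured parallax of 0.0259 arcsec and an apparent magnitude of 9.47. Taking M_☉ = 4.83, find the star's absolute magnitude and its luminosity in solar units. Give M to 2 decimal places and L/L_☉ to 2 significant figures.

d = 1/p = 1/0.0259″ = 38.61 pc
M = m − 5 log₁₀ d + 5 = 9.47 − 5·1.5867 + 5 = 6.536
M − M_☉ = 6.536 − 4.83 = 1.706
L/L_☉ = 10^(−0.4 × 1.706) = 0.2077

M ≈ 6.54; L/L_☉ ≈ 0.21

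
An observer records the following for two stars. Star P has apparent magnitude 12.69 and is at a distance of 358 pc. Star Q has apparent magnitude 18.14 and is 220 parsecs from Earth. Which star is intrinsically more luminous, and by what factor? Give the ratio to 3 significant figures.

Star P is more luminous, by a factor of 401.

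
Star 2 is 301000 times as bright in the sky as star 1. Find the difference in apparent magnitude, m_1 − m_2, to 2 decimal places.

Pogson: Δm = −2.5 log₁₀(ratio) = −2.5 log₁₀(301000) = −2.5 × 5.4786 = -13.696
Star 2 is brighter so has the smaller magnitude: m_1 − m_2 is positive.

m_1 − m_2 ≈ 13.70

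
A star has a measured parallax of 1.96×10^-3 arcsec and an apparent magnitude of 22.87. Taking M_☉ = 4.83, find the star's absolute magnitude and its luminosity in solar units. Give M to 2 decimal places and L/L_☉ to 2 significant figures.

d = 1/p = 1/1.96×10^-3″ = 510.2 pc
M = m − 5 log₁₀ d + 5 = 22.87 − 5·2.7077 + 5 = 14.331
M − M_☉ = 14.331 − 4.83 = 9.501
L/L_☉ = 10^(−0.4 × 9.501) = 1.583×10^-4

M ≈ 14.33; L/L_☉ ≈ 1.6×10^-4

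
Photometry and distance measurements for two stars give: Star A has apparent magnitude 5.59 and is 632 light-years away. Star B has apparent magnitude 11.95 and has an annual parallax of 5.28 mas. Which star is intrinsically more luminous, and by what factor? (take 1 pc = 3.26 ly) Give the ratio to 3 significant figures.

Star A: d = 632 ly / 3.26 = 193.9 pc
Star A: M = m − 5 log₁₀ d + 5 = 5.59 − 5·2.2875 + 5 = -0.847
Star B: p = 5.28 mas = 5.28×10^-3″ → d = 1/p = 189.4 pc
Star B: M = m − 5 log₁₀ d + 5 = 11.95 − 5·2.2774 + 5 = 5.563
ΔM = M_A − M_B = -0.847 − (5.563) = -6.411; smaller M is more luminous → Star A.
L ratio = 10^(0.4 |ΔM|) = 10^2.564 = 366.7

Star A is more luminous, by a factor of 367.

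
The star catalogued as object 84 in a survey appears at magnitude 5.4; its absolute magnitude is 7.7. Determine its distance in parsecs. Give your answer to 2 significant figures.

μ = m − M = -2.300
m − M = 5 log₁₀ d − 5
log₁₀ d = (m − M)/5 + 1 = 0.5400
d = 10^0.5400 = 3.467 pc

d ≈ 3.5 pc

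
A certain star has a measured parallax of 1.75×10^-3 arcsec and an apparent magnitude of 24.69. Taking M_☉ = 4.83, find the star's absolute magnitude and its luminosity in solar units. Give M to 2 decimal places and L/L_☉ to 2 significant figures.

d = 1/p = 1/1.75×10^-3″ = 571.4 pc
M = m − 5 log₁₀ d + 5 = 24.69 − 5·2.7570 + 5 = 15.905
M − M_☉ = 15.905 − 4.83 = 11.075
L/L_☉ = 10^(−0.4 × 11.075) = 3.715×10^-5

M ≈ 15.91; L/L_☉ ≈ 3.7×10^-5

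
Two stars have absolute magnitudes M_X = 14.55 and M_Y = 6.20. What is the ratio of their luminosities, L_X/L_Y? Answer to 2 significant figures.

L_X/L_Y ≈ 4.6×10^-4

ΔM = M_X − M_Y = 8.35
L_X/L_Y = 10^(−0.4 ΔM) = 10^-3.340 = 4.571×10^-4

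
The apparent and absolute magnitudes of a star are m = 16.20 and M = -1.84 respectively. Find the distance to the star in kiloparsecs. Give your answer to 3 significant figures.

d ≈ 40.6 kpc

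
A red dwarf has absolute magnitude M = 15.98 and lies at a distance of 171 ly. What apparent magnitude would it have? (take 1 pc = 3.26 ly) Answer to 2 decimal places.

m ≈ 19.58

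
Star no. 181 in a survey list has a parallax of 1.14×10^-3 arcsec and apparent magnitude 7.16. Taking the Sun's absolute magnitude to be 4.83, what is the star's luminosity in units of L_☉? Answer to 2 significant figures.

L/L_☉ ≈ 900

d = 1/p = 1/1.14×10^-3″ = 877.2 pc
M = m − 5 log₁₀ d + 5 = 7.16 − 5·2.9431 + 5 = -2.555
M − M_☉ = -2.555 − 4.83 = -7.385
L/L_☉ = 10^(−0.4 × -7.385) = 899.9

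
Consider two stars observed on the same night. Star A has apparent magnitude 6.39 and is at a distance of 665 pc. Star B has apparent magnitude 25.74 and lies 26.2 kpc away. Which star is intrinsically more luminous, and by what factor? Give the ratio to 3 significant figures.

Star A: M = m − 5 log₁₀ d + 5 = 6.39 − 5·2.8228 + 5 = -2.724
Star B: d = 26.2 kpc = 26200 pc
Star B: M = m − 5 log₁₀ d + 5 = 25.74 − 5·4.4183 + 5 = 8.648
ΔM = M_A − M_B = -2.724 − (8.648) = -11.373; smaller M is more luminous → Star A.
L ratio = 10^(0.4 |ΔM|) = 10^4.549 = 35400

Star A is more luminous, by a factor of 35400.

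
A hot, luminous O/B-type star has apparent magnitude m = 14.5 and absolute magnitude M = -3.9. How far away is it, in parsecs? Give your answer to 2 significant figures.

d ≈ 48000 pc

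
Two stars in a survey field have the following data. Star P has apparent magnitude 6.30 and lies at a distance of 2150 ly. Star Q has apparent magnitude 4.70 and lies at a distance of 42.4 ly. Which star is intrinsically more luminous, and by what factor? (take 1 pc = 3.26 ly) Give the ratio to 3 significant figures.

Star P is more luminous, by a factor of 589.

Star P: d = 2150 ly / 3.26 = 659.5 pc
Star P: M = m − 5 log₁₀ d + 5 = 6.30 − 5·2.8192 + 5 = -2.796
Star Q: d = 42.4 ly / 3.26 = 13.01 pc
Star Q: M = m − 5 log₁₀ d + 5 = 4.70 − 5·1.1141 + 5 = 4.129
ΔM = M_P − M_Q = -2.796 − (4.129) = -6.925; smaller M is more luminous → Star P.
L ratio = 10^(0.4 |ΔM|) = 10^2.770 = 589.0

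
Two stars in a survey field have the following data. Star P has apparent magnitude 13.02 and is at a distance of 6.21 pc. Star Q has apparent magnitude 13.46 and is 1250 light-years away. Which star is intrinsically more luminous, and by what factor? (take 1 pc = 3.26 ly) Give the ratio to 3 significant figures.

Star Q is more luminous, by a factor of 2540.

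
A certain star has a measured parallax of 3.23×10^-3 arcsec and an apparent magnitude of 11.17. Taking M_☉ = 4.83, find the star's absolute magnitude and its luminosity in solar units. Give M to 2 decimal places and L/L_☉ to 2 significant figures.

d = 1/p = 1/3.23×10^-3″ = 309.6 pc
M = m − 5 log₁₀ d + 5 = 11.17 − 5·2.4908 + 5 = 3.716
M − M_☉ = 3.716 − 4.83 = -1.114
L/L_☉ = 10^(−0.4 × -1.114) = 2.790

M ≈ 3.72; L/L_☉ ≈ 2.8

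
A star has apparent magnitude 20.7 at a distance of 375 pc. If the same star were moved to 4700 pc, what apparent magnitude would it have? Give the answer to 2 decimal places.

m ≈ 26.19

Flux ∝ 1/d², so Δm = 5 log₁₀(d₂/d₁) = 5 log₁₀(4700/375) = 5.490
m₂ = m₁ + Δm = 20.7 + (5.490) = 26.190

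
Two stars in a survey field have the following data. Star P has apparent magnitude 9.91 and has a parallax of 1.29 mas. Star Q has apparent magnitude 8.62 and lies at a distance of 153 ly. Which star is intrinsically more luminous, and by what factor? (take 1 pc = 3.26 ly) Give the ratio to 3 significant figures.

Star P: p = 1.29 mas = 1.29×10^-3″ → d = 1/p = 775.2 pc
Star P: M = m − 5 log₁₀ d + 5 = 9.91 − 5·2.8894 + 5 = 0.463
Star Q: d = 153 ly / 3.26 = 46.93 pc
Star Q: M = m − 5 log₁₀ d + 5 = 8.62 − 5·1.6715 + 5 = 5.263
ΔM = M_P − M_Q = 0.463 − (5.263) = -4.800; smaller M is more luminous → Star P.
L ratio = 10^(0.4 |ΔM|) = 10^1.920 = 83.15

Star P is more luminous, by a factor of 83.2.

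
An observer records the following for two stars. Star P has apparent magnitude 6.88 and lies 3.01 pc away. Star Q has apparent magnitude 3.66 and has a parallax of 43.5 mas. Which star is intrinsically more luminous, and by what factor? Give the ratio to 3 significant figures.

Star P: M = m − 5 log₁₀ d + 5 = 6.88 − 5·0.4786 + 5 = 9.487
Star Q: p = 43.5 mas = 0.0435″ → d = 1/p = 22.99 pc
Star Q: M = m − 5 log₁₀ d + 5 = 3.66 − 5·1.3615 + 5 = 1.852
ΔM = M_P − M_Q = 9.487 − (1.852) = 7.635; smaller M is more luminous → Star Q.
L ratio = 10^(0.4 |ΔM|) = 10^3.054 = 1132

Star Q is more luminous, by a factor of 1130.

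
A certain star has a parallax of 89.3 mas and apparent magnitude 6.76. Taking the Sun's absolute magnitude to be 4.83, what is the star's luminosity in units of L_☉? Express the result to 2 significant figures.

d = 1/p = 1000/89.3 mas = 11.20 pc
M = m − 5 log₁₀ d + 5 = 6.76 − 5·1.0491 + 5 = 6.514
M − M_☉ = 6.514 − 4.83 = 1.684
L/L_☉ = 10^(−0.4 × 1.684) = 0.2120

L/L_☉ ≈ 0.21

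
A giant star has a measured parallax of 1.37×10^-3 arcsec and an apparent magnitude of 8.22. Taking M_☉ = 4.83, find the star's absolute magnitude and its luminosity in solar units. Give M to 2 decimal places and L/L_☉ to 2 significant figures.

d = 1/p = 1/1.37×10^-3″ = 729.9 pc
M = m − 5 log₁₀ d + 5 = 8.22 − 5·2.8633 + 5 = -1.096
M − M_☉ = -1.096 − 4.83 = -5.926
L/L_☉ = 10^(−0.4 × -5.926) = 234.7

M ≈ -1.10; L/L_☉ ≈ 230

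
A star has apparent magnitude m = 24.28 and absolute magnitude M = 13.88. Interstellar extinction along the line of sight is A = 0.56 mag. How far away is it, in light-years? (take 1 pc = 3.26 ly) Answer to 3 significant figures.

d ≈ 3030 ly

m − M = 5 log₁₀(d/10 pc) + A  ⇒  24.28 − (13.88) − 0.56 = 5 log₁₀(d/10)
9.840 = 5 log₁₀(d/10)
log₁₀ d = (m − M − A)/5 + 1 = 2.9680
d = 10^2.9680 = 929.0 pc
= 3028 ly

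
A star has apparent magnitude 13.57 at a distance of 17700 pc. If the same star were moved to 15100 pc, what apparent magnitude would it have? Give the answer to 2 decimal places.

m ≈ 13.23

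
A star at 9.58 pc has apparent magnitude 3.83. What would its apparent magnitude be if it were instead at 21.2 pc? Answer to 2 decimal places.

m ≈ 5.55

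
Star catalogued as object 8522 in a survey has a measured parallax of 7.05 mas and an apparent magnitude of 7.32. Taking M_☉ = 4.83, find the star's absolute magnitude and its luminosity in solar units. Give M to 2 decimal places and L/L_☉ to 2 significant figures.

M ≈ 1.56; L/L_☉ ≈ 20

d = 1/p = 1000/7.05 mas = 141.8 pc
M = m − 5 log₁₀ d + 5 = 7.32 − 5·2.1518 + 5 = 1.561
M − M_☉ = 1.561 − 4.83 = -3.269
L/L_☉ = 10^(−0.4 × -3.269) = 20.31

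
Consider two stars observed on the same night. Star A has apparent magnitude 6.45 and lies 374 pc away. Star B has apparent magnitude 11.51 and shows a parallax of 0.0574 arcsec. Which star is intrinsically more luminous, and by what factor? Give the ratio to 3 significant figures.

Star A: M = m − 5 log₁₀ d + 5 = 6.45 − 5·2.5729 + 5 = -1.414
Star B: d = 1/p = 1/0.0574″ = 17.42 pc
Star B: M = m − 5 log₁₀ d + 5 = 11.51 − 5·1.2411 + 5 = 10.305
ΔM = M_A − M_B = -1.414 − (10.305) = -11.719; smaller M is more luminous → Star A.
L ratio = 10^(0.4 |ΔM|) = 10^4.688 = 48700

Star A is more luminous, by a factor of 48700.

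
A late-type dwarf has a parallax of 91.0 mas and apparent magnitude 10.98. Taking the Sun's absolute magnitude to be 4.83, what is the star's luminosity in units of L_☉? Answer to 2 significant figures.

L/L_☉ ≈ 4.2×10^-3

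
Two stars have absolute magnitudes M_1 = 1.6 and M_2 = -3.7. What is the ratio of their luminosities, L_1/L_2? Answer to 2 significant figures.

L_1/L_2 ≈ 7.6×10^-3

ΔM = M_1 − M_2 = 5.3
L_1/L_2 = 10^(−0.4 ΔM) = 10^-2.120 = 7.586×10^-3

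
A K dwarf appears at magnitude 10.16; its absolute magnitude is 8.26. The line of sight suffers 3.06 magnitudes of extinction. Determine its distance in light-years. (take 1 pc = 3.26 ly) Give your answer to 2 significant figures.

d ≈ 19 ly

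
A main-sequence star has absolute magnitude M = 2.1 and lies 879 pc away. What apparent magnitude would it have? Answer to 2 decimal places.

m ≈ 11.82

m = M + 5 log₁₀ d − 5 = 2.1 + 5·2.9440 − 5 = 11.820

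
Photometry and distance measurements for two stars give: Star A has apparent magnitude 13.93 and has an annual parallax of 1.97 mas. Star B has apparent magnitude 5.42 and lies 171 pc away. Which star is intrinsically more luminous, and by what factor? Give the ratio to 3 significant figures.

Star B is more luminous, by a factor of 288.

Star A: p = 1.97 mas = 1.97×10^-3″ → d = 1/p = 507.6 pc
Star A: M = m − 5 log₁₀ d + 5 = 13.93 − 5·2.7055 + 5 = 5.402
Star B: M = m − 5 log₁₀ d + 5 = 5.42 − 5·2.2330 + 5 = -0.745
ΔM = M_A − M_B = 5.402 − (-0.745) = 6.147; smaller M is more luminous → Star B.
L ratio = 10^(0.4 |ΔM|) = 10^2.459 = 287.7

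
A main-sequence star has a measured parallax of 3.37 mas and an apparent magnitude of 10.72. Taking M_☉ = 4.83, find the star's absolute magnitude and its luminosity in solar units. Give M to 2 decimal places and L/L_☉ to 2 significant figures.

d = 1/p = 1000/3.37 mas = 296.7 pc
M = m − 5 log₁₀ d + 5 = 10.72 − 5·2.4724 + 5 = 3.358
M − M_☉ = 3.358 − 4.83 = -1.472
L/L_☉ = 10^(−0.4 × -1.472) = 3.879

M ≈ 3.36; L/L_☉ ≈ 3.9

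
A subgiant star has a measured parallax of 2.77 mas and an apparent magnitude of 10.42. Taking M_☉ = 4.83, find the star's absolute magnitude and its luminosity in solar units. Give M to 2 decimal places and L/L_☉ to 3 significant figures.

d = 1/p = 1000/2.77 mas = 361.0 pc
M = m − 5 log₁₀ d + 5 = 10.42 − 5·2.5575 + 5 = 2.632
M − M_☉ = 2.632 − 4.83 = -2.198
L/L_☉ = 10^(−0.4 × -2.198) = 7.569

M ≈ 2.63; L/L_☉ ≈ 7.57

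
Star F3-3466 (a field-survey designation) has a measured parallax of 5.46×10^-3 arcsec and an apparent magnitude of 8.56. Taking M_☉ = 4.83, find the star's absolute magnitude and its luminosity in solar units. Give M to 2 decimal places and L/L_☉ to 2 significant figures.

M ≈ 2.25; L/L_☉ ≈ 11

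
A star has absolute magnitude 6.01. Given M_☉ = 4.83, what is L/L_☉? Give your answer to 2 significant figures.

M − M_☉ = 6.01 − 4.83 = 1.180
L/L_☉ = 10^(−0.4 (M − M_☉)) = 10^-0.472 = 0.3373

L/L_☉ ≈ 0.34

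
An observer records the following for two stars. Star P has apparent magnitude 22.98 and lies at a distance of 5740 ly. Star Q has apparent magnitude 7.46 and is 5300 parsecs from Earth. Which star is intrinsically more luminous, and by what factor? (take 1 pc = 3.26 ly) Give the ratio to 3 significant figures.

Star Q is more luminous, by a factor of 1.46×10^7.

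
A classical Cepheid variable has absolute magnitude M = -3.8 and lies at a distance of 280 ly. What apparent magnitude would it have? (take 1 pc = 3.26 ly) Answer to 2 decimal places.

d = 280 ly / 3.26 = 85.89 pc
m = M + 5 log₁₀ d − 5 = -3.8 + 5·1.9339 − 5 = 0.870

m ≈ 0.87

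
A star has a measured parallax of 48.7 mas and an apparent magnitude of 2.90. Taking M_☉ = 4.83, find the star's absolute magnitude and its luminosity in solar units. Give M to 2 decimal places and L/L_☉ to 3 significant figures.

M ≈ 1.34; L/L_☉ ≈ 24.9

d = 1/p = 1000/48.7 mas = 20.53 pc
M = m − 5 log₁₀ d + 5 = 2.90 − 5·1.3125 + 5 = 1.338
M − M_☉ = 1.338 − 4.83 = -3.492
L/L_☉ = 10^(−0.4 × -3.492) = 24.94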